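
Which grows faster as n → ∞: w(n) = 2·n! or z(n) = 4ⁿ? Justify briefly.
Comparing growth rates:
Growth-rate hierarchy: log n ≺ any polynomial ≺ any exponential cⁿ (c>1) ≺ n! ≺ nⁿ.
factorial dominates exponential base 4 asymptotically.

w(n) grows faster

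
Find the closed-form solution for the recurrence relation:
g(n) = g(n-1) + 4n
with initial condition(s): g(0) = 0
Recurrence: g(n) = g(n-1) + 4n, initial: g(0) = 0.
Telescoping: g(n) = g(0) + 4·Σᵢ₌₁ⁿ i = 0 + 4·n(n+1)/2.

g(n) = 4·n(n+1)/2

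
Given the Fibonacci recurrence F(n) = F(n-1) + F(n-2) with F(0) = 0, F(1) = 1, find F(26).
Computing the sequence terms:
0, 1, 1, 2, 3, 5, 8, 13, 21, 34, 55, 89, 144, 233, 377, 610, 987, 1597, 2584, 4181, 6765, 10946, 17711, 28657, 46368, 75025, 121393

121393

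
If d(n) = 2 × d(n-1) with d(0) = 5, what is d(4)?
Computing step by step:
d(0) = 5
d(1) = 2 × 5 = 10
d(2) = 2 × 10 = 20
d(3) = 2 × 20 = 40
d(4) = 2 × 40 = 80

80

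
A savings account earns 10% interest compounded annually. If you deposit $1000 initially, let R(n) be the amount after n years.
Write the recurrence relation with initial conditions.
Each year the balance grows by 10%, i.e. is multiplied by 1 + 10/100 = 1.1, so R(n) = 1.1 × R(n-1). The initial deposit gives R(0) = 1000.
Unrolling gives the closed form R(n) = 1000 × (1.1)ⁿ.

R(n) = 1.1 × R(n-1), R(0) = 1000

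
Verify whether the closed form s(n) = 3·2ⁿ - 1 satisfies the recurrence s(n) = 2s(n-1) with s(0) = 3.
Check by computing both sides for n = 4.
From the recurrence with s(0) = 3:
  s(0) = 3, s(1) = 6, s(2) = 12, s(3) = 24, s(4) = 48
  so the recurrence gives s(4) = 48.
From the proposed closed form s(n) = 3·2ⁿ - 1:
  s(4) = 47.
The recurrence gives 48 but the closed form gives 47, so the closed form does not satisfy the recurrence.

No, the closed form is incorrect.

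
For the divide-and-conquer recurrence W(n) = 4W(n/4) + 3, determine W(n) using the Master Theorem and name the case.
Master Theorem template: W(n) = a·W(n/b) + f(n).
Here: a=4, b=4, f(n)=3
Compute log_b(a) = log_4(4) = 1.
f(n) = 3 = O(n^(1-ε)) with ε = 1. Case 1: W(n) = Θ(n^log_b(a)) = Θ(n).

Case 1: W(n) = Θ(n)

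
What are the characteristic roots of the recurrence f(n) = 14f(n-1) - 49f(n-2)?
Substitute f(n) = rⁿ and divide through by rⁿ⁻²: r² - 14r + 49 = 0
Factor: (r - 7)² = 0, so r = 7 (double root).
General solution: f(n) = (A + Bn)·7ⁿ

Characteristic: r² - 14r + 49 = 0, Roots: r = 7 (double root)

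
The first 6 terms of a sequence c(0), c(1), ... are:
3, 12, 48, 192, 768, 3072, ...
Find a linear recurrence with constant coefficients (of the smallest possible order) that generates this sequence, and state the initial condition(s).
Look for the lowest-order linear relation among consecutive terms.
Observation: each term is 4× the previous.
Check at n=2: 4·12 = 48. ✓

c(n) = 4 × c(n-1), c(0) = 3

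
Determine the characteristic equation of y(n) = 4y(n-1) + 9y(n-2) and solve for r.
Substitute y(n) = rⁿ and divide through by rⁿ⁻²: r² - 4r - 9 = 0
Discriminant: 4² + 4·9 = 52, not a perfect square, so by the quadratic formula r = (4 ± √52)/2.
General solution: y(n) = A·r₁ⁿ + B·r₂ⁿ where r₁,r₂ = (4 ± √52)/2

Characteristic: r² - 4r - 9 = 0, Roots: r = (4 ± √52)/2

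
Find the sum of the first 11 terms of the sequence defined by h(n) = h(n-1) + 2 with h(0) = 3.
Computing the sequence terms: 3, 5, 7, 9, 11, 13, 15, 17, 19, 21, 23
Adding these values together:

143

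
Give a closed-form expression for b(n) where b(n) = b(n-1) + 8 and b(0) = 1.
Recurrence: b(n) = b(n-1) + 8, initial: b(0) = 1.
Each step adds 8, so b(n) = b(0) + 8n = 8n + 1.

b(n) = 8n + 1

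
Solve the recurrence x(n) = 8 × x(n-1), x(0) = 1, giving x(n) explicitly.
Recurrence: x(n) = 8 × x(n-1), initial: x(0) = 1.
Each term is 8 times the previous, so this is geometric with ratio 8. After n steps: x(n) = x(0)·8ⁿ = 8ⁿ.

x(n) = 8ⁿ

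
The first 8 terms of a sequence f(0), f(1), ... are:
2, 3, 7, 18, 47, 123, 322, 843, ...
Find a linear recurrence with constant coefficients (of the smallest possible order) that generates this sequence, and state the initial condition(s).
Look for the lowest-order linear relation among consecutive terms.
Observation: f(n) - 3·f(n-1) - (-1)·f(n-2) = 0 holds for the shown terms, and no order-1 relation f(n) = α·f(n-1) + β fits.
Check at n=3: 3·7 + (-1)·3 = 18. ✓

f(n) = 3f(n-1) - f(n-2), f(0) = 2, f(1) = 3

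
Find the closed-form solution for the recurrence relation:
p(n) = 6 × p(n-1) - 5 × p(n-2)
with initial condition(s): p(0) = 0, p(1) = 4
Recurrence: p(n) = 6 × p(n-1) - 5 × p(n-2), initial: p(0) = 0, p(1) = 4.
Characteristic equation: r² - 6r + 5 = 0, which factors as (r - 5)(r - 1) = 0, so r = 5, 1. General solution p(n) = A·5ⁿ + B·1ⁿ. From p(0) = 0: A + B = 0. From p(1) = 4: 5A + 1B = 4. Solving gives A = 1, B = -1.

p(n) = 5ⁿ - 1ⁿ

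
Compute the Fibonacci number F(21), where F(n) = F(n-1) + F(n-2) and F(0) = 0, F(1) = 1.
Computing the sequence terms:
0, 1, 1, 2, 3, 5, 8, 13, 21, 34, 55, 89, 144, 233, 377, 610, 987, 1597, 2584, 4181, 6765, 10946

10946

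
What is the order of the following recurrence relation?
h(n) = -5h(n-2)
The order is the largest lag k for which h(n-k) appears. Here the deepest term is h(n-2), so the order is 2.

Order 2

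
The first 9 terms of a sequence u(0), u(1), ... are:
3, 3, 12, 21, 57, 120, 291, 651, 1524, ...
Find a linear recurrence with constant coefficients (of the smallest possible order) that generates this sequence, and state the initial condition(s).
Look for the lowest-order linear relation among consecutive terms.
Observation: u(n) - 1·u(n-1) - (3)·u(n-2) = 0 holds for the shown terms, and no order-1 relation u(n) = α·u(n-1) + β fits.
Check at n=3: 1·12 + (3)·3 = 21. ✓

u(n) = u(n-1) + 3u(n-2), u(0) = 3, u(1) = 3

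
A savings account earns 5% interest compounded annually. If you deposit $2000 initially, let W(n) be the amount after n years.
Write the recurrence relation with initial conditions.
Each year the balance grows by 5%, i.e. is multiplied by 1 + 5/100 = 1.05, so W(n) = 1.05 × W(n-1). The initial deposit gives W(0) = 2000.
Unrolling gives the closed form W(n) = 2000 × (1.05)ⁿ.

W(n) = 1.05 × W(n-1), W(0) = 2000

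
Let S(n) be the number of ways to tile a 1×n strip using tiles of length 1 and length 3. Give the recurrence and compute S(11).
Condition on the last tile: it has length 1 (leaving a 1×(n-1) strip) or length 3 (leaving a 1×(n-3) strip), so S(n) = S(n-1) + S(n-3) (order-3 linear recurrence).
For 0 ≤ i < 3 only unit tiles fit, so S(i) = 1.
Iterating the recurrence: S(3) = 2, S(4) = 3, S(5) = 4, S(6) = 6, S(7) = 9, S(8) = 13, S(9) = 19, S(10) = 28, S(11) = 41.

S(n) = S(n-1) + S(n-3), with S(i) = 1 for 0 ≤ i < 3; S(11) = 41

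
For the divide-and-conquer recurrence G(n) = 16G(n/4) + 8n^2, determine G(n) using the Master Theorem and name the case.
Master Theorem template: G(n) = a·G(n/b) + f(n).
Here: a=16, b=4, f(n)=8n^2
Compute log_b(a) = log_4(16) = 2.
f(n) = 8n^2 = Θ(n^2). Case 2: G(n) = Θ(n^2 log n).

Case 2: G(n) = Θ(n^2 log n)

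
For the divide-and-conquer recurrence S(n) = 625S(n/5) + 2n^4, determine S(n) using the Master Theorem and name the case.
Master Theorem template: S(n) = a·S(n/b) + f(n).
Here: a=625, b=5, f(n)=2n^4
Compute log_b(a) = log_5(625) = 4.
f(n) = 2n^4 = Θ(n^4). Case 2: S(n) = Θ(n^4 log n).

Case 2: S(n) = Θ(n^4 log n)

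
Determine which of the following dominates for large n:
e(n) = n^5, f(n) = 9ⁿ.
Comparing growth rates:
Growth-rate hierarchy: log n ≺ any polynomial ≺ any exponential cⁿ (c>1) ≺ n! ≺ nⁿ.
exponential base 9 dominates polynomial degree 5 asymptotically.

f(n) grows faster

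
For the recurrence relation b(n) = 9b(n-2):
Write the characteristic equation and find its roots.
Substitute b(n) = rⁿ and divide through by rⁿ⁻²: r² - 9 = 0
Factor: (r + 3)(r - 3) = 0, so r = -3, 3.
General solution: b(n) = A·(-3)ⁿ + B·3ⁿ

Characteristic: r² - 9 = 0, Roots: r = -3, 3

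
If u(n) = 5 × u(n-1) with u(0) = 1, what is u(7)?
Computing step by step:
u(0) = 1
u(1) = 5 × 1 = 5
u(2) = 5 × 5 = 25
u(3) = 5 × 25 = 125
u(4) = 5 × 125 = 625
u(5) = 5 × 625 = 3125
u(6) = 5 × 3125 = 15625
u(7) = 5 × 15625 = 78125

78125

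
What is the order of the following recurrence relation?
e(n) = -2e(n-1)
The order is the largest lag k for which e(n-k) appears. Here the deepest term is e(n-1), so the order is 1.

Order 1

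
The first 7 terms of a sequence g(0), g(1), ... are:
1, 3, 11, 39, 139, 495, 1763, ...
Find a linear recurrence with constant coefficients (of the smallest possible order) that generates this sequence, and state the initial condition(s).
Look for the lowest-order linear relation among consecutive terms.
Observation: g(n) - 3·g(n-1) - (2)·g(n-2) = 0 holds for the shown terms, and no order-1 relation g(n) = α·g(n-1) + β fits.
Check at n=3: 3·11 + (2)·3 = 39. ✓

g(n) = 3g(n-1) + 2g(n-2), g(0) = 1, g(1) = 3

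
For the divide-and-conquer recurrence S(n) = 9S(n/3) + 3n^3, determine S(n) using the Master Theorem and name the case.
Master Theorem template: S(n) = a·S(n/b) + f(n).
Here: a=9, b=3, f(n)=3n^3
Compute log_b(a) = log_3(9) = 2.
f(n) = 3n^3 = Ω(n^(2+ε)) with ε = 1, and the regularity condition holds (a·f(n/b) = (a/b^3)·f(n) with a/b^3 = 3^-1 < 1). Case 3: S(n) = Θ(f(n)) = Θ(n^3).

Case 3: S(n) = Θ(n^3)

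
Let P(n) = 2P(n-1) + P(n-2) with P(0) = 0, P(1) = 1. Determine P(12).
Computing the sequence terms:
0, 1, 2, 5, 12, 29, 70, 169, 408, 985, 2378, 5741, 13860

13860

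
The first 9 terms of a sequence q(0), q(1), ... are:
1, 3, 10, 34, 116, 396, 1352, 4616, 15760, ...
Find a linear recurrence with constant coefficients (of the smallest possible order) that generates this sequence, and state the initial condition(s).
Look for the lowest-order linear relation among consecutive terms.
Observation: q(n) - 4·q(n-1) - (-2)·q(n-2) = 0 holds for the shown terms, and no order-1 relation q(n) = α·q(n-1) + β fits.
Check at n=3: 4·10 + (-2)·3 = 34. ✓

q(n) = 4q(n-1) - 2q(n-2), q(0) = 1, q(1) = 3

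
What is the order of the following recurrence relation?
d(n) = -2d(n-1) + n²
The order is the largest lag k for which d(n-k) appears. Here the deepest term is d(n-1) (the n² term is non-homogeneous and does not affect the order), so the order is 1.

Order 1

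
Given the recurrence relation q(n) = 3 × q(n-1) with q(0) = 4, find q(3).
Computing step by step:
q(0) = 4
q(1) = 3 × 4 = 12
q(2) = 3 × 12 = 36
q(3) = 3 × 36 = 108

108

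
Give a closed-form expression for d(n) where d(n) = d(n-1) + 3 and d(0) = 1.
Recurrence: d(n) = d(n-1) + 3, initial: d(0) = 1.
Each step adds 3, so d(n) = d(0) + 3n = 3n + 1.

d(n) = 3n + 1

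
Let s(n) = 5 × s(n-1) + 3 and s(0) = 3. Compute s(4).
Computing step by step:
s(0) = 3
s(1) = 5 × 3 + 3 = 18
s(2) = 5 × 18 + 3 = 93
s(3) = 5 × 93 + 3 = 468
s(4) = 5 × 468 + 3 = 2343

2343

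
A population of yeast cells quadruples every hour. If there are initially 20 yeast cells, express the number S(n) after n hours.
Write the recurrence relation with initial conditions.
Each hour multiplies the count by 4, so the count after n hours depends only on the count after n-1 hours: S(n) = 4 × S(n-1). The starting count gives S(0) = 20.
Unrolling n times gives the closed form S(n) = 20 × 4ⁿ.

S(n) = 4 × S(n-1), S(0) = 20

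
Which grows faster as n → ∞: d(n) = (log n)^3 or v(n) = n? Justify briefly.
Comparing growth rates:
Growth-rate hierarchy: log n ≺ any polynomial ≺ any exponential cⁿ (c>1) ≺ n! ≺ nⁿ.
polynomial degree 1 dominates polylogarithmic (log n)^3 asymptotically.

v(n) grows faster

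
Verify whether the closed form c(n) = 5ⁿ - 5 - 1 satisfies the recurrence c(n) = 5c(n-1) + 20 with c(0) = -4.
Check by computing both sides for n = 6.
From the recurrence with c(0) = -4:
  c(0) = -4, c(1) = 0, c(2) = 20, c(3) = 120, c(4) = 620, c(5) = 3120, c(6) = 15620
  so the recurrence gives c(6) = 15620.
From the proposed closed form c(n) = 5ⁿ - 5 - 1:
  c(6) = 15619.
The recurrence gives 15620 but the closed form gives 15619, so the closed form does not satisfy the recurrence.

No, the closed form is incorrect.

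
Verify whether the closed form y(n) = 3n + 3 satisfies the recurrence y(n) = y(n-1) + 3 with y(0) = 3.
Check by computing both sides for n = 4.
From the recurrence with y(0) = 3:
  y(0) = 3, y(1) = 6, y(2) = 9, y(3) = 12, y(4) = 15
  so the recurrence gives y(4) = 15.
From the proposed closed form y(n) = 3n + 3:
  y(4) = 15.
Both sides give 15 at n = 4, and the initial condition(s) match, so the closed form is consistent.

Yes, the closed form is correct.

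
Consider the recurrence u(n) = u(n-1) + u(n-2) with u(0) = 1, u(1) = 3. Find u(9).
Computing the sequence terms:
1, 3, 4, 7, 11, 18, 29, 47, 76, 123

123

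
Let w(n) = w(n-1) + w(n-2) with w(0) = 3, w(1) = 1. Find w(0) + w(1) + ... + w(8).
Computing the sequence terms: 3, 1, 4, 5, 9, 14, 23, 37, 60
Adding these values together:

156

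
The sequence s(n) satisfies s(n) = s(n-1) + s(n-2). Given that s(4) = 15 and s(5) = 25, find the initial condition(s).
Work backwards using s(k) = s(k+2) - s(k+1):
s(3) = s(5) - s(4) = 25 - 15 = 10
s(2) = s(4) - s(3) = 15 - 10 = 5
s(1) = s(3) - s(2) = 10 - 5 = 5
s(0) = s(2) - s(1) = 5 - 5 = 0

s(0) = 0, s(1) = 5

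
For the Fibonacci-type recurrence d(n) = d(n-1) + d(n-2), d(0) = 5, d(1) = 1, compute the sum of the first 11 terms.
Computing the sequence terms: 5, 1, 6, 7, 13, 20, 33, 53, 86, 139, 225
Adding these values together:

588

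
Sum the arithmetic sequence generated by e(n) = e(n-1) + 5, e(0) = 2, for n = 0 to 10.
Computing the sequence terms: 2, 7, 12, 17, 22, 27, 32, 37, 42, 47, 52
Adding these values together:

297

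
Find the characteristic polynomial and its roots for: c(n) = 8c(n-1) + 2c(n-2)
Substitute c(n) = rⁿ and divide through by rⁿ⁻²: r² - 8r - 2 = 0
Discriminant: 8² + 4·2 = 72, not a perfect square, so by the quadratic formula r = (8 ± √72)/2.
General solution: c(n) = A·r₁ⁿ + B·r₂ⁿ where r₁,r₂ = (8 ± √72)/2

Characteristic: r² - 8r - 2 = 0, Roots: r = (8 ± √72)/2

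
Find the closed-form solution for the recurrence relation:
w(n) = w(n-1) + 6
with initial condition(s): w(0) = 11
Recurrence: w(n) = w(n-1) + 6, initial: w(0) = 11.
Each step adds 6, so w(n) = w(0) + 6n = 6n + 11.

w(n) = 6n + 11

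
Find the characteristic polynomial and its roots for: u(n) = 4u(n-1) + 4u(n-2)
Substitute u(n) = rⁿ and divide through by rⁿ⁻²: r² - 4r - 4 = 0
Discriminant: 4² + 4·4 = 32, not a perfect square, so by the quadratic formula r = (4 ± √32)/2.
General solution: u(n) = A·r₁ⁿ + B·r₂ⁿ where r₁,r₂ = (4 ± √32)/2

Characteristic: r² - 4r - 4 = 0, Roots: r = (4 ± √32)/2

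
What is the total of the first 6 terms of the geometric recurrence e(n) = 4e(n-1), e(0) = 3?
Computing the sequence terms: 3, 12, 48, 192, 768, 3072
Adding these values together:

4095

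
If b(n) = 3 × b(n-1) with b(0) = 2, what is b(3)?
Computing step by step:
b(0) = 2
b(1) = 3 × 2 = 6
b(2) = 3 × 6 = 18
b(3) = 3 × 18 = 54

54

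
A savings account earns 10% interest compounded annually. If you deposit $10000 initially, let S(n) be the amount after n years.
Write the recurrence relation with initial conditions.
Each year the balance grows by 10%, i.e. is multiplied by 1 + 10/100 = 1.1, so S(n) = 1.1 × S(n-1). The initial deposit gives S(0) = 10000.
Unrolling gives the closed form S(n) = 10000 × (1.1)ⁿ.

S(n) = 1.1 × S(n-1), S(0) = 10000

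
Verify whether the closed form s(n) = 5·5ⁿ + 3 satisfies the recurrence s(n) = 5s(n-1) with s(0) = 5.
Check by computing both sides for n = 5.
From the recurrence with s(0) = 5:
  s(0) = 5, s(1) = 25, s(2) = 125, s(3) = 625, s(4) = 3125, s(5) = 15625
  so the recurrence gives s(5) = 15625.
From the proposed closed form s(n) = 5·5ⁿ + 3:
  s(5) = 15628.
The recurrence gives 15625 but the closed form gives 15628, so the closed form does not satisfy the recurrence.

No, the closed form is incorrect.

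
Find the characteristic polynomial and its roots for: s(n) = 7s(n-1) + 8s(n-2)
Substitute s(n) = rⁿ and divide through by rⁿ⁻²: r² - 7r - 8 = 0
Factor: (r - 8)(r + 1) = 0, so r = 8, -1.
General solution: s(n) = A·8ⁿ + B·(-1)ⁿ

Characteristic: r² - 7r - 8 = 0, Roots: r = 8, -1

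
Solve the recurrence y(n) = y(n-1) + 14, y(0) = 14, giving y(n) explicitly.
Recurrence: y(n) = y(n-1) + 14, initial: y(0) = 14.
Each step adds 14, so y(n) = y(0) + 14n = 14n + 14.

y(n) = 14n + 14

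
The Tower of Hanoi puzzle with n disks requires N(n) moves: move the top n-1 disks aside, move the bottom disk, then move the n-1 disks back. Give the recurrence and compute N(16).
Moving n disks = move the top n-1 disks aside (N(n-1) moves) + move the largest disk (1 move) + move the n-1 disks back on top (N(n-1) moves), so N(n) = 2N(n-1) + 1, with N(1) = 1 (a single disk takes one move).
First terms: 1, 3, 7, 15, 31, 63, … — each is one less than a power of 2. Indeed N(n) + 1 = 2(N(n-1) + 1) with N(1) + 1 = 2, so N(n) + 1 = 2ⁿ and N(n) = 2ⁿ - 1.
Hence N(16) = 2^16 - 1 = 65536 - 1 = 65535.

N(n) = 2N(n-1) + 1, N(1) = 1; N(16) = 65535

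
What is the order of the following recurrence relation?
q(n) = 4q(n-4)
The order is the largest lag k for which q(n-k) appears. Here the deepest term is q(n-4), so the order is 4.

Order 4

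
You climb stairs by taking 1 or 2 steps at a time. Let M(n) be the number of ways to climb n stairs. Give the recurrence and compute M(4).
Condition on the size of the last step (1 to 2): before it there were n-1, …, n-2 stairs climbed, and these cases are disjoint, so M(n) = M(n-1) + M(n-2) (Fibonacci-type sequence).
Initial conditions by direct count (compositions of i into parts ≤ 2): M(1) = 1; M(2) = 2.
Iterating the recurrence: M(3) = 3, M(4) = 5.

M(n) = M(n-1) + M(n-2), M(1) = 1, M(2) = 2; M(4) = 5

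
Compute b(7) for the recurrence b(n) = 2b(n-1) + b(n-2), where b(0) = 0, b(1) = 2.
Computing the sequence terms:
0, 2, 4, 10, 24, 58, 140, 338

338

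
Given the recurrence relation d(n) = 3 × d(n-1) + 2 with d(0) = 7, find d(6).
Computing step by step:
d(0) = 7
d(1) = 3 × 7 + 2 = 23
d(2) = 3 × 23 + 2 = 71
d(3) = 3 × 71 + 2 = 215
d(4) = 3 × 215 + 2 = 647
d(5) = 3 × 647 + 2 = 1943
d(6) = 3 × 1943 + 2 = 5831

5831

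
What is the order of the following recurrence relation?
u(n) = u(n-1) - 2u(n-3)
The order is the largest lag k for which u(n-k) appears. Here the deepest term is u(n-3), so the order is 3.

Order 3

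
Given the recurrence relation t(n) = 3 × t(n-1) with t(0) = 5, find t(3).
Computing step by step:
t(0) = 5
t(1) = 3 × 5 = 15
t(2) = 3 × 15 = 45
t(3) = 3 × 45 = 135

135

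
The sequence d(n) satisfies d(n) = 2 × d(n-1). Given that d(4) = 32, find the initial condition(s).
In general d(n) = 2ⁿ · d(0). At n = 4: d(0) = d(4) / 2^4 = 32 / 16 = 2.

d(0) = 2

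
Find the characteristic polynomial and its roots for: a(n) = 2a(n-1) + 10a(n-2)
Substitute a(n) = rⁿ and divide through by rⁿ⁻²: r² - 2r - 10 = 0
Discriminant: 2² + 4·10 = 44, not a perfect square, so by the quadratic formula r = (2 ± √44)/2.
General solution: a(n) = A·r₁ⁿ + B·r₂ⁿ where r₁,r₂ = (2 ± √44)/2

Characteristic: r² - 2r - 10 = 0, Roots: r = (2 ± √44)/2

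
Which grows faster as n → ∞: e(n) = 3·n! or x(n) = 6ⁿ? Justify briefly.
Comparing growth rates:
Growth-rate hierarchy: log n ≺ any polynomial ≺ any exponential cⁿ (c>1) ≺ n! ≺ nⁿ.
factorial dominates exponential base 6 asymptotically.

e(n) grows faster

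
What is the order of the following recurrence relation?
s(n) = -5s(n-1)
The order is the largest lag k for which s(n-k) appears. Here the deepest term is s(n-1), so the order is 1.

Order 1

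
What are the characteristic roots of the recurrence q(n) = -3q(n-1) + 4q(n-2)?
Substitute q(n) = rⁿ and divide through by rⁿ⁻²: r² + 3r - 4 = 0
Factor: (r + 4)(r - 1) = 0, so r = -4, 1.
General solution: q(n) = A·(-4)ⁿ + B·1ⁿ

Characteristic: r² + 3r - 4 = 0, Roots: r = -4, 1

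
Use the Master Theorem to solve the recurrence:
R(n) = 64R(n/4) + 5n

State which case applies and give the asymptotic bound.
Master Theorem template: R(n) = a·R(n/b) + f(n).
Here: a=64, b=4, f(n)=5n
Compute log_b(a) = log_4(64) = 3.
f(n) = 5n = O(n^(3-ε)) with ε = 2. Case 1: R(n) = Θ(n^log_b(a)) = Θ(n^3).

Case 1: R(n) = Θ(n^3)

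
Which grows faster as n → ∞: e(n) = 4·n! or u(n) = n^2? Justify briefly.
Comparing growth rates:
Growth-rate hierarchy: log n ≺ any polynomial ≺ any exponential cⁿ (c>1) ≺ n! ≺ nⁿ.
factorial dominates polynomial degree 2 asymptotically.

e(n) grows faster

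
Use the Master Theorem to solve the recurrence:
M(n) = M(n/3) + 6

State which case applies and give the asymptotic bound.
Master Theorem template: M(n) = a·M(n/b) + f(n).
Here: a=1, b=3, f(n)=6
Compute log_b(a) = log_3(1) = 0.
f(n) = 6 = Θ(1). Case 2: M(n) = Θ(log n).

Case 2: M(n) = Θ(log n)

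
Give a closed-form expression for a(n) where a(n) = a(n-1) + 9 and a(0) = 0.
Recurrence: a(n) = a(n-1) + 9, initial: a(0) = 0.
Each step adds 9, so a(n) = a(0) + 9n = 9n.

a(n) = 9n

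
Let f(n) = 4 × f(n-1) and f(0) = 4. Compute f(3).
Computing step by step:
f(0) = 4
f(1) = 4 × 4 = 16
f(2) = 4 × 16 = 64
f(3) = 4 × 64 = 256

256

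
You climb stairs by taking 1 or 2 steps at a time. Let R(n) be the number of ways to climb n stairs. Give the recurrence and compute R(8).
Condition on the size of the last step (1 to 2): before it there were n-1, …, n-2 stairs climbed, and these cases are disjoint, so R(n) = R(n-1) + R(n-2) (Fibonacci-type sequence).
Initial conditions by direct count (compositions of i into parts ≤ 2): R(1) = 1; R(2) = 2.
Iterating the recurrence: R(3) = 3, R(4) = 5, R(5) = 8, R(6) = 13, R(7) = 21, R(8) = 34.

R(n) = R(n-1) + R(n-2), R(1) = 1, R(2) = 2; R(8) = 34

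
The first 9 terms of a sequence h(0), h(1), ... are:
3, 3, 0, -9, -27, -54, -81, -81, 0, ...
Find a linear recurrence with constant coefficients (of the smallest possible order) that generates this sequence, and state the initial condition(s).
Look for the lowest-order linear relation among consecutive terms.
Observation: h(n) - 3·h(n-1) - (-3)·h(n-2) = 0 holds for the shown terms, and no order-1 relation h(n) = α·h(n-1) + β fits.
Check at n=3: 3·0 + (-3)·3 = -9. ✓

h(n) = 3h(n-1) - 3h(n-2), h(0) = 3, h(1) = 3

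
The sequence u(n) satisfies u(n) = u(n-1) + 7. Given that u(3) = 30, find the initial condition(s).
u(3) = u(0) + 3·7, so u(0) = 30 - 21 = 9.

u(0) = 9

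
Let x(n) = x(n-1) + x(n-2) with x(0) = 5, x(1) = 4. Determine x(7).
Computing the sequence terms:
5, 4, 9, 13, 22, 35, 57, 92

92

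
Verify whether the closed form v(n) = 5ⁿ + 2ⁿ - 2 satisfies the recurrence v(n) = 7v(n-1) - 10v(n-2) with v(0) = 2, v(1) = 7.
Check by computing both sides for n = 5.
From the recurrence with v(0) = 2, v(1) = 7:
  v(0) = 2, v(1) = 7, v(2) = 29, v(3) = 133, v(4) = 641, v(5) = 3157
  so the recurrence gives v(5) = 3157.
From the proposed closed form v(n) = 5ⁿ + 2ⁿ - 2:
  v(5) = 3155.
The recurrence gives 3157 but the closed form gives 3155, so the closed form does not satisfy the recurrence.

No, the closed form is incorrect.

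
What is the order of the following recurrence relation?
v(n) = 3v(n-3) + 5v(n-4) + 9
The order is the largest lag k for which v(n-k) appears. Here the deepest term is v(n-4) (the 9 term is non-homogeneous and does not affect the order), so the order is 4.

Order 4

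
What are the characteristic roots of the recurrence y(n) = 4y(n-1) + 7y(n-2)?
Substitute y(n) = rⁿ and divide through by rⁿ⁻²: r² - 4r - 7 = 0
Discriminant: 4² + 4·7 = 44, not a perfect square, so by the quadratic formula r = (4 ± √44)/2.
General solution: y(n) = A·r₁ⁿ + B·r₂ⁿ where r₁,r₂ = (4 ± √44)/2

Characteristic: r² - 4r - 7 = 0, Roots: r = (4 ± √44)/2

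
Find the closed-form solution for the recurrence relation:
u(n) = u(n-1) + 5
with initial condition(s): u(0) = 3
Recurrence: u(n) = u(n-1) + 5, initial: u(0) = 3.
Each step adds 5, so u(n) = u(0) + 5n = 5n + 3.

u(n) = 5n + 3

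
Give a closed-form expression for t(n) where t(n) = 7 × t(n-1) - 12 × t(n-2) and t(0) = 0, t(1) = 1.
Recurrence: t(n) = 7 × t(n-1) - 12 × t(n-2), initial: t(0) = 0, t(1) = 1.
Characteristic equation: r² - 7r + 12 = 0, which factors as (r - 4)(r - 3) = 0, so r = 4, 3. General solution t(n) = A·4ⁿ + B·3ⁿ. From t(0) = 0: A + B = 0. From t(1) = 1: 4A + 3B = 1. Solving gives A = 1, B = -1.

t(n) = 4ⁿ - 3ⁿ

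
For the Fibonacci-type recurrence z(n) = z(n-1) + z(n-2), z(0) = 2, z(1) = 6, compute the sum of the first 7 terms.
Computing the sequence terms: 2, 6, 8, 14, 22, 36, 58
Adding these values together:

146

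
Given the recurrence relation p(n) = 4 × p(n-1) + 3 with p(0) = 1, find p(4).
Computing step by step:
p(0) = 1
p(1) = 4 × 1 + 3 = 7
p(2) = 4 × 7 + 3 = 31
p(3) = 4 × 31 + 3 = 127
p(4) = 4 × 127 + 3 = 511

511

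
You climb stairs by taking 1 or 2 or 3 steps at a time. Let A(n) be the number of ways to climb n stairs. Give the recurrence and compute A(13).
Condition on the size of the last step (1 to 3): before it there were n-1, …, n-3 stairs climbed, and these cases are disjoint, so A(n) = A(n-1) + A(n-2) + A(n-3) (order-3 linear recurrence).
Initial conditions by direct count (compositions of i into parts ≤ 3): A(1) = 1; A(2) = 2; A(3) = 4.
Iterating the recurrence: A(4) = 7, A(5) = 13, A(6) = 24, A(7) = 44, A(8) = 81, A(9) = 149, A(10) = 274, A(11) = 504, A(12) = 927, A(13) = 1705.

A(n) = A(n-1) + A(n-2) + A(n-3), A(1) = 1, A(2) = 2, A(3) = 4; A(13) = 1705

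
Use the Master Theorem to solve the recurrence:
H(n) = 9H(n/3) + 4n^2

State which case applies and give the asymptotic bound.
Master Theorem template: H(n) = a·H(n/b) + f(n).
Here: a=9, b=3, f(n)=4n^2
Compute log_b(a) = log_3(9) = 2.
f(n) = 4n^2 = Θ(n^2). Case 2: H(n) = Θ(n^2 log n).

Case 2: H(n) = Θ(n^2 log n)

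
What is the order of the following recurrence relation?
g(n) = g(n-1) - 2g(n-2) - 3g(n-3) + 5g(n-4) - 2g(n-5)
The order is the largest lag k for which g(n-k) appears. Here the deepest term is g(n-5), so the order is 5.

Order 5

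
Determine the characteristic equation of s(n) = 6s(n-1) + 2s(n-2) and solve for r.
Substitute s(n) = rⁿ and divide through by rⁿ⁻²: r² - 6r - 2 = 0
Discriminant: 6² + 4·2 = 44, not a perfect square, so by the quadratic formula r = (6 ± √44)/2.
General solution: s(n) = A·r₁ⁿ + B·r₂ⁿ where r₁,r₂ = (6 ± √44)/2

Characteristic: r² - 6r - 2 = 0, Roots: r = (6 ± √44)/2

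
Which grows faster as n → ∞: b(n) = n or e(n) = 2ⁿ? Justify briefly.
Comparing growth rates:
Growth-rate hierarchy: log n ≺ any polynomial ≺ any exponential cⁿ (c>1) ≺ n! ≺ nⁿ.
exponential base 2 dominates polynomial degree 1 asymptotically.

e(n) grows faster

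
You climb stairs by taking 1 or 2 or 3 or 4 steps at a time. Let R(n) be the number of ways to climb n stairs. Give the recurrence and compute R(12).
Condition on the size of the last step (1 to 4): before it there were n-1, …, n-4 stairs climbed, and these cases are disjoint, so R(n) = R(n-1) + R(n-2) + R(n-3) + R(n-4) (order-4 linear recurrence).
Initial conditions by direct count (compositions of i into parts ≤ 4): R(1) = 1; R(2) = 2; R(3) = 4; R(4) = 8.
Iterating the recurrence: R(5) = 15, R(6) = 29, R(7) = 56, R(8) = 108, R(9) = 208, R(10) = 401, R(11) = 773, R(12) = 1490.

R(n) = R(n-1) + R(n-2) + R(n-3) + R(n-4), R(1) = 1, R(2) = 2, R(3) = 4, R(4) = 8; R(12) = 1490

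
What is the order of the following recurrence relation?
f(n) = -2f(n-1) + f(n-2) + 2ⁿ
The order is the largest lag k for which f(n-k) appears. Here the deepest term is f(n-2) (the 2ⁿ term is non-homogeneous and does not affect the order), so the order is 2.

Order 2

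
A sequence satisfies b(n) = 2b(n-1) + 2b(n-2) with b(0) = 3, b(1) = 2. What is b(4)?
Computing the sequence terms:
3, 2, 10, 24, 68

68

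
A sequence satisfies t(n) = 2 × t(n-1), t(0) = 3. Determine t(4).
Computing step by step:
t(0) = 3
t(1) = 2 × 3 = 6
t(2) = 2 × 6 = 12
t(3) = 2 × 12 = 24
t(4) = 2 × 24 = 48

48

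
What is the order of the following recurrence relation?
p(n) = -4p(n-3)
The order is the largest lag k for which p(n-k) appears. Here the deepest term is p(n-3), so the order is 3.

Order 3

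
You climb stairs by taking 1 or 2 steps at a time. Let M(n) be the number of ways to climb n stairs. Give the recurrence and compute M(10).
Condition on the size of the last step (1 to 2): before it there were n-1, …, n-2 stairs climbed, and these cases are disjoint, so M(n) = M(n-1) + M(n-2) (Fibonacci-type sequence).
Initial conditions by direct count (compositions of i into parts ≤ 2): M(1) = 1; M(2) = 2.
Iterating the recurrence: M(3) = 3, M(4) = 5, M(5) = 8, M(6) = 13, M(7) = 21, M(8) = 34, M(9) = 55, M(10) = 89.

M(n) = M(n-1) + M(n-2), M(1) = 1, M(2) = 2; M(10) = 89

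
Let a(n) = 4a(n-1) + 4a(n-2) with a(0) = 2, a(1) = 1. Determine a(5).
Computing the sequence terms:
2, 1, 12, 52, 256, 1232

1232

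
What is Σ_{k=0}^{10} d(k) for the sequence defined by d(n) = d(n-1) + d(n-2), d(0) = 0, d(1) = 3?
Computing the sequence terms: 0, 3, 3, 6, 9, 15, 24, 39, 63, 102, 165
Adding these values together:

429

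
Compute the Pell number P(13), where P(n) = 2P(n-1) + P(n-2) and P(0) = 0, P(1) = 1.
Computing the sequence terms:
0, 1, 2, 5, 12, 29, 70, 169, 408, 985, 2378, 5741, 13860, 33461

33461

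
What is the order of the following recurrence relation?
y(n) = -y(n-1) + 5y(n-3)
The order is the largest lag k for which y(n-k) appears. Here the deepest term is y(n-3), so the order is 3.

Order 3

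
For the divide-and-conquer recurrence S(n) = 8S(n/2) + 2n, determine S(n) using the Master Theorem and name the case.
Master Theorem template: S(n) = a·S(n/b) + f(n).
Here: a=8, b=2, f(n)=2n
Compute log_b(a) = log_2(8) = 3.
f(n) = 2n = O(n^(3-ε)) with ε = 2. Case 1: S(n) = Θ(n^log_b(a)) = Θ(n^3).

Case 1: S(n) = Θ(n^3)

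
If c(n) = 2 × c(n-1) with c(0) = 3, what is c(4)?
Computing step by step:
c(0) = 3
c(1) = 2 × 3 = 6
c(2) = 2 × 6 = 12
c(3) = 2 × 12 = 24
c(4) = 2 × 24 = 48

48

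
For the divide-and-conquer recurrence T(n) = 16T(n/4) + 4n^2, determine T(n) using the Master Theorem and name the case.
Master Theorem template: T(n) = a·T(n/b) + f(n).
Here: a=16, b=4, f(n)=4n^2
Compute log_b(a) = log_4(16) = 2.
f(n) = 4n^2 = Θ(n^2). Case 2: T(n) = Θ(n^2 log n).

Case 2: T(n) = Θ(n^2 log n)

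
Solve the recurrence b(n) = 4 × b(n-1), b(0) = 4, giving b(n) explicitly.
Recurrence: b(n) = 4 × b(n-1), initial: b(0) = 4.
Each term is 4 times the previous, so this is geometric with ratio 4. After n steps: b(n) = b(0)·4ⁿ = 4·4ⁿ.

b(n) = 4·4ⁿ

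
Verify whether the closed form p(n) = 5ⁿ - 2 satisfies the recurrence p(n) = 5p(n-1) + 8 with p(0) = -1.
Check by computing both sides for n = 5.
From the recurrence with p(0) = -1:
  p(0) = -1, p(1) = 3, p(2) = 23, p(3) = 123, p(4) = 623, p(5) = 3123
  so the recurrence gives p(5) = 3123.
From the proposed closed form p(n) = 5ⁿ - 2:
  p(5) = 3123.
Both sides give 3123 at n = 5, and the initial condition(s) match, so the closed form is consistent.

Yes, the closed form is correct.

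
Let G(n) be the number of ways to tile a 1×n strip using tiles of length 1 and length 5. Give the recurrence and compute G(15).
Condition on the last tile: it has length 1 (leaving a 1×(n-1) strip) or length 5 (leaving a 1×(n-5) strip), so G(n) = G(n-1) + G(n-5) (order-5 linear recurrence).
For 0 ≤ i < 5 only unit tiles fit, so G(i) = 1.
Iterating the recurrence: G(5) = 2, G(6) = 3, G(7) = 4, G(8) = 5, G(9) = 6, G(10) = 8, G(11) = 11, G(12) = 15, G(13) = 20, G(14) = 26, G(15) = 34.

G(n) = G(n-1) + G(n-5), with G(i) = 1 for 0 ≤ i < 5; G(15) = 34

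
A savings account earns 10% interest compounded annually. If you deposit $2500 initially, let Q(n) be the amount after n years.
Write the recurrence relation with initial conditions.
Each year the balance grows by 10%, i.e. is multiplied by 1 + 10/100 = 1.1, so Q(n) = 1.1 × Q(n-1). The initial deposit gives Q(0) = 2500.
Unrolling gives the closed form Q(n) = 2500 × (1.1)ⁿ.

Q(n) = 1.1 × Q(n-1), Q(0) = 2500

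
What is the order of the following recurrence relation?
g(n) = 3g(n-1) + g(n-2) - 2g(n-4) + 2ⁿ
The order is the largest lag k for which g(n-k) appears. Here the deepest term is g(n-4) (the 2ⁿ term is non-homogeneous and does not affect the order), so the order is 4.

Order 4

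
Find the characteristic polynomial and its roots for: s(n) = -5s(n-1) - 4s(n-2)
Substitute s(n) = rⁿ and divide through by rⁿ⁻²: r² + 5r + 4 = 0
Factor: (r + 1)(r + 4) = 0, so r = -1, -4.
General solution: s(n) = A·(-1)ⁿ + B·(-4)ⁿ

Characteristic: r² + 5r + 4 = 0, Roots: r = -1, -4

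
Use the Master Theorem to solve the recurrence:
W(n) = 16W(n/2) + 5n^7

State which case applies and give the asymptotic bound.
Master Theorem template: W(n) = a·W(n/b) + f(n).
Here: a=16, b=2, f(n)=5n^7
Compute log_b(a) = log_2(16) = 4.
f(n) = 5n^7 = Ω(n^(4+ε)) with ε = 3, and the regularity condition holds (a·f(n/b) = (a/b^7)·f(n) with a/b^7 = 2^-3 < 1). Case 3: W(n) = Θ(f(n)) = Θ(n^7).

Case 3: W(n) = Θ(n^7)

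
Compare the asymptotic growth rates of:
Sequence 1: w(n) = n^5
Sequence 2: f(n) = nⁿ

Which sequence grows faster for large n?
Comparing growth rates:
Growth-rate hierarchy: log n ≺ any polynomial ≺ any exponential cⁿ (c>1) ≺ n! ≺ nⁿ.
super-exponential nⁿ dominates polynomial degree 5 asymptotically.

f(n) grows faster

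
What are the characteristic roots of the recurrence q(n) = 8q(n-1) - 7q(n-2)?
Substitute q(n) = rⁿ and divide through by rⁿ⁻²: r² - 8r + 7 = 0
Factor: (r - 1)(r - 7) = 0, so r = 1, 7.
General solution: q(n) = A·1ⁿ + B·7ⁿ

Characteristic: r² - 8r + 7 = 0, Roots: r = 1, 7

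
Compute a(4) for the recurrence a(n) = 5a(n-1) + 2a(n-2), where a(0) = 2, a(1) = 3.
Computing the sequence terms:
2, 3, 19, 101, 543

543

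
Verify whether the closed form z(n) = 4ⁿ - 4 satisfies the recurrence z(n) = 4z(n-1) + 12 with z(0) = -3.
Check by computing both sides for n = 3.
From the recurrence with z(0) = -3:
  z(0) = -3, z(1) = 0, z(2) = 12, z(3) = 60
  so the recurrence gives z(3) = 60.
From the proposed closed form z(n) = 4ⁿ - 4:
  z(3) = 60.
Both sides give 60 at n = 3, and the initial condition(s) match, so the closed form is consistent.

Yes, the closed form is correct.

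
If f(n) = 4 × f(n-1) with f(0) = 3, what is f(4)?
Computing step by step:
f(0) = 3
f(1) = 4 × 3 = 12
f(2) = 4 × 12 = 48
f(3) = 4 × 48 = 192
f(4) = 4 × 192 = 768

768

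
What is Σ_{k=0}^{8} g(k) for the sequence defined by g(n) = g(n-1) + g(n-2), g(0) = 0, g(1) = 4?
Computing the sequence terms: 0, 4, 4, 8, 12, 20, 32, 52, 84
Adding these values together:

216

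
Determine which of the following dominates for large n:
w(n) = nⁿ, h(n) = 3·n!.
Comparing growth rates:
Growth-rate hierarchy: log n ≺ any polynomial ≺ any exponential cⁿ (c>1) ≺ n! ≺ nⁿ.
super-exponential nⁿ dominates factorial asymptotically.

w(n) grows faster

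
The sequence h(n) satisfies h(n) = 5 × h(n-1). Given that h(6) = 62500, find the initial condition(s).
In general h(n) = 5ⁿ · h(0). At n = 6: h(0) = h(6) / 5^6 = 62500 / 15625 = 4.

h(0) = 4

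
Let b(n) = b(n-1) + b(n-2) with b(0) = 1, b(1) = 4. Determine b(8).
Computing the sequence terms:
1, 4, 5, 9, 14, 23, 37, 60, 97

97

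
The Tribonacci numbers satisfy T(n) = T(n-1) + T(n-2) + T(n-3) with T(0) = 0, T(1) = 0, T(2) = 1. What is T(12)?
Computing the sequence terms:
0, 0, 1, 1, 2, 4, 7, 13, 24, 44, 81, 149, 274

274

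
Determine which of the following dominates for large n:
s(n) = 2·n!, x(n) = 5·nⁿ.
Comparing growth rates:
Growth-rate hierarchy: log n ≺ any polynomial ≺ any exponential cⁿ (c>1) ≺ n! ≺ nⁿ.
super-exponential nⁿ dominates factorial asymptotically.

x(n) grows faster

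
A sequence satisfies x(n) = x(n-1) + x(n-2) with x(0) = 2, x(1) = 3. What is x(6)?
Computing the sequence terms:
2, 3, 5, 8, 13, 21, 34

34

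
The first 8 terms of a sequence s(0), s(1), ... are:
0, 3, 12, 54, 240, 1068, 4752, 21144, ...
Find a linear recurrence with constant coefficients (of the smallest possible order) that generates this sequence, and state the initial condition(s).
Look for the lowest-order linear relation among consecutive terms.
Observation: s(n) - 4·s(n-1) - (2)·s(n-2) = 0 holds for the shown terms, and no order-1 relation s(n) = α·s(n-1) + β fits.
Check at n=3: 4·12 + (2)·3 = 54. ✓

s(n) = 4s(n-1) + 2s(n-2), s(0) = 0, s(1) = 3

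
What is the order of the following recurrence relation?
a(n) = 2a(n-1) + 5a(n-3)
The order is the largest lag k for which a(n-k) appears. Here the deepest term is a(n-3), so the order is 3.

Order 3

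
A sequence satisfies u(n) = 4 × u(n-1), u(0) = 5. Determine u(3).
Computing step by step:
u(0) = 5
u(1) = 4 × 5 = 20
u(2) = 4 × 20 = 80
u(3) = 4 × 80 = 320

320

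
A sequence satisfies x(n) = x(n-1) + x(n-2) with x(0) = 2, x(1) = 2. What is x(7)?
Computing the sequence terms:
2, 2, 4, 6, 10, 16, 26, 42

42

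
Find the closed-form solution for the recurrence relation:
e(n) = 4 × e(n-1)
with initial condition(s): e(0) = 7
Recurrence: e(n) = 4 × e(n-1), initial: e(0) = 7.
Each term is 4 times the previous, so this is geometric with ratio 4. After n steps: e(n) = e(0)·4ⁿ = 7·4ⁿ.

e(n) = 7·4ⁿ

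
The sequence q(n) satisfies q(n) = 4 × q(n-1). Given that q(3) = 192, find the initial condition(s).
In general q(n) = 4ⁿ · q(0). At n = 3: q(0) = q(3) / 4^3 = 192 / 64 = 3.

q(0) = 3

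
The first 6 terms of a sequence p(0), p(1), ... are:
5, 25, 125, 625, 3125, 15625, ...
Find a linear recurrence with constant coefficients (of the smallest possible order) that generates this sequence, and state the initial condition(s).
Look for the lowest-order linear relation among consecutive terms.
Observation: each term is 5× the previous.
Check at n=2: 5·25 = 125. ✓

p(n) = 5 × p(n-1), p(0) = 5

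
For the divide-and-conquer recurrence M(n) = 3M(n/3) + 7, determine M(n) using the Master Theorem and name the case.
Master Theorem template: M(n) = a·M(n/b) + f(n).
Here: a=3, b=3, f(n)=7
Compute log_b(a) = log_3(3) = 1.
f(n) = 7 = O(n^(1-ε)) with ε = 1. Case 1: M(n) = Θ(n^log_b(a)) = Θ(n).

Case 1: M(n) = Θ(n)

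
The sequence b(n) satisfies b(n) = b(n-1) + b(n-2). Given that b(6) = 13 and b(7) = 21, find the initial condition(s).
Work backwards using b(k) = b(k+2) - b(k+1):
b(5) = b(7) - b(6) = 21 - 13 = 8
b(4) = b(6) - b(5) = 13 - 8 = 5
b(3) = b(5) - b(4) = 8 - 5 = 3
b(2) = b(4) - b(3) = 5 - 3 = 2
b(1) = b(3) - b(2) = 3 - 2 = 1
b(0) = b(2) - b(1) = 2 - 1 = 1

b(0) = 1, b(1) = 1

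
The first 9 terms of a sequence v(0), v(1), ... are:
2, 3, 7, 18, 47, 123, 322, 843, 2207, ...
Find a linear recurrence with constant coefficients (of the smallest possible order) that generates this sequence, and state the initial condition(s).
Look for the lowest-order linear relation among consecutive terms.
Observation: v(n) - 3·v(n-1) - (-1)·v(n-2) = 0 holds for the shown terms, and no order-1 relation v(n) = α·v(n-1) + β fits.
Check at n=3: 3·7 + (-1)·3 = 18. ✓

v(n) = 3v(n-1) - v(n-2), v(0) = 2, v(1) = 3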